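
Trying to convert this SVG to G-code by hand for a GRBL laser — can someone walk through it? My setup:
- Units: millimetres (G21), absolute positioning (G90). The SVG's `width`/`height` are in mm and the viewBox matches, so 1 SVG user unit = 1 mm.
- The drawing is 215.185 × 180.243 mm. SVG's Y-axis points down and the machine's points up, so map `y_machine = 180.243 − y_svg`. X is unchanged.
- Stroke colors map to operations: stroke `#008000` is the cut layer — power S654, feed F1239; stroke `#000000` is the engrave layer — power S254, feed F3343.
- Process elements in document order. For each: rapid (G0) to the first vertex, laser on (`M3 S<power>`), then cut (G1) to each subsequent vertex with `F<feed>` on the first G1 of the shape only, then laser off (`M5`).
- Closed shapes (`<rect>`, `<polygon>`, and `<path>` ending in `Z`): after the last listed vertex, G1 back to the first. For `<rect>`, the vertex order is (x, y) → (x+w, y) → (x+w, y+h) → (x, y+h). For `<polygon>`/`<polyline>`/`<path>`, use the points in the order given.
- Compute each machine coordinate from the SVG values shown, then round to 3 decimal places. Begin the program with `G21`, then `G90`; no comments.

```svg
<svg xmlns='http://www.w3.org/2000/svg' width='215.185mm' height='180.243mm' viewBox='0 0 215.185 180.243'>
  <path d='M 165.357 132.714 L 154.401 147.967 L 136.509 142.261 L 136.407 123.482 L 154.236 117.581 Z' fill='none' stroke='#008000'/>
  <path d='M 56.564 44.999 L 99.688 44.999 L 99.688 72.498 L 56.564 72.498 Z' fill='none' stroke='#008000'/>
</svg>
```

Since the viewBox matches the mm dimensions, user units are millimetres directly. The only transform is the Y-flip y_m = 180.243 − y_svg.

Shape 1 is a regular polygon drawn with `<path>`. Its stroke #008000 means cut at S654, F1239. After flipping Y the toolpath is (165.357,47.529) → (154.401,32.276) → (136.509,37.982) → (136.407,56.761) → (154.236,62.662) → (165.357,47.529), returning to the start.

Shape 2 is a rectangle drawn with `<path>`. Its stroke #008000 means cut at S654, F1239. After flipping Y the toolpath is (56.564,135.244) → (99.688,135.244) → (99.688,107.745) → (56.564,107.745) → (56.564,135.244), returning to the start.

G21
G90
G0 X165.357 Y47.529
M3 S654
G1 X154.401 Y32.276 F1239
G1 X136.509 Y37.982
G1 X136.407 Y56.761
G1 X154.236 Y62.662
G1 X165.357 Y47.529
M5
G0 X56.564 Y135.244
M3 S654
G1 X99.688 Y135.244 F1239
G1 X99.688 Y107.745
G1 X56.564 Y107.745
G1 X56.564 Y135.244
M5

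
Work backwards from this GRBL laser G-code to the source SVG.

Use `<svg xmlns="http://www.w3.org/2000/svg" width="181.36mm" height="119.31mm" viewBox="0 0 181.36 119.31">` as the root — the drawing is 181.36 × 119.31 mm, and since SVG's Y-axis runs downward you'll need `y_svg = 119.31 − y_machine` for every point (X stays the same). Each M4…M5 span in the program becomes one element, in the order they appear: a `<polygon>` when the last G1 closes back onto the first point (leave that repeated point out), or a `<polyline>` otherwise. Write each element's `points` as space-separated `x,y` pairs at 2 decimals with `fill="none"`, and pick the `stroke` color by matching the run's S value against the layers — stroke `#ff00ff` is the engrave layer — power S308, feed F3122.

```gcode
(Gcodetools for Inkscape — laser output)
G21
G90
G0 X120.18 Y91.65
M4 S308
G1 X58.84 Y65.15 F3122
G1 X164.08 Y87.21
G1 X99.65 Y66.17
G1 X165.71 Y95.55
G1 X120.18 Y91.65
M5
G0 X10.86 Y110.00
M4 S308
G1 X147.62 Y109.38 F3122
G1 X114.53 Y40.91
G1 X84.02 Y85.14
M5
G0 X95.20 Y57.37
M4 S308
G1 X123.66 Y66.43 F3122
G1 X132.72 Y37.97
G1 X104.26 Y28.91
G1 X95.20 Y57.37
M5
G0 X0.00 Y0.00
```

<svg xmlns="http://www.w3.org/2000/svg" width="181.36mm" height="119.31mm" viewBox="0 0 181.36 119.31">
  <polygon points="120.18,27.66 58.84,54.16 164.08,32.10 99.65,53.14 165.71,23.76" fill="none" stroke="#ff00ff"/>
  <polyline points="10.86,9.31 147.62,9.93 114.53,78.40 84.02,34.17" fill="none" stroke="#ff00ff"/>
  <polygon points="95.20,61.94 123.66,52.88 132.72,81.34 104.26,90.40" fill="none" stroke="#ff00ff"/>
</svg>

Each laser-on run becomes one SVG element. Flip Y back into SVG space with y_svg = 119.31 − y_machine. Every run uses S308, so all elements get stroke `#ff00ff` (engrave).

Run 1: The run returns to its start, so emit a `<polygon>` with points (Y-flipped): 120.18,27.66 58.84,54.16 164.08,32.10 99.65,53.14 165.71,23.76.

Run 2: The run is open, so emit a `<polyline>` with points (Y-flipped): 10.86,9.31 147.62,9.93 114.53,78.40 84.02,34.17.

Run 3: The run returns to its start, so emit a `<polygon>` with points (Y-flipped): 95.20,61.94 123.66,52.88 132.72,81.34 104.26,90.40.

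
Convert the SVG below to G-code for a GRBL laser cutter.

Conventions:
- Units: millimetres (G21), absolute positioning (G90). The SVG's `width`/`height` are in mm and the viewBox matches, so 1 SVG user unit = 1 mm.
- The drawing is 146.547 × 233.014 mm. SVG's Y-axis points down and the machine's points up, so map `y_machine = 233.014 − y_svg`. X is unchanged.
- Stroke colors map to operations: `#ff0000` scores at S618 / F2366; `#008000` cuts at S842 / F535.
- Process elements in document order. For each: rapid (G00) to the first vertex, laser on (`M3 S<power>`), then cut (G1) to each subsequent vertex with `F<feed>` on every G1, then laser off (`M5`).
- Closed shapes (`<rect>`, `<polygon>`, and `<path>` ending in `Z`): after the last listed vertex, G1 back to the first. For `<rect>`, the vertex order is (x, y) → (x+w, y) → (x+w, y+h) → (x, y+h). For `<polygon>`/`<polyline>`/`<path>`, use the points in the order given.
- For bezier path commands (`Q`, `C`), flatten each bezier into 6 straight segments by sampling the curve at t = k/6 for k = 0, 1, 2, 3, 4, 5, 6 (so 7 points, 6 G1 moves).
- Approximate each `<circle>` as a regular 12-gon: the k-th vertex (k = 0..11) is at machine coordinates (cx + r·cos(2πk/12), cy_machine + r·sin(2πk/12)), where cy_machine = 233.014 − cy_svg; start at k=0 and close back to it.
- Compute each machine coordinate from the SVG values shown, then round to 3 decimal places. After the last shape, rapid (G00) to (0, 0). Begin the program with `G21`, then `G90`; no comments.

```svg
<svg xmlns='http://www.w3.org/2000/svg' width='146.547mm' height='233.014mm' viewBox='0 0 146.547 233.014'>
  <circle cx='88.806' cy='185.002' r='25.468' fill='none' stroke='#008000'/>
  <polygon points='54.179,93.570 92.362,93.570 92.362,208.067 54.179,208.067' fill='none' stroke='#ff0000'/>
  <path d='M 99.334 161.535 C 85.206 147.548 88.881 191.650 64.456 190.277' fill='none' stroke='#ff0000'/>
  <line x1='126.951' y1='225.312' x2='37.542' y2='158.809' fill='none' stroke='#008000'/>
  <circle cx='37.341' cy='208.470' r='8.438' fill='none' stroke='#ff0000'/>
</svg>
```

Since the viewBox matches the mm dimensions, user units are millimetres directly. The only transform is the Y-flip y_m = 233.014 − y_svg.

Shape 1 is a circle drawn with `<circle>`. Its stroke #008000 means cut at S842, F535. After flipping Y the toolpath is (114.274,48.012) → (110.862,60.746) → (101.540,70.068) → (88.806,73.480) → (76.072,70.068) → (66.750,60.746) → (63.338,48.012) → (66.750,35.278) → (76.072,25.956) → (88.806,22.544) → (101.540,25.956) → (110.862,35.278) → (114.274,48.012), returning to the start.

Shape 2 is a rectangle drawn with `<polygon>`. Its stroke #ff0000 means score at S618, F2366. After flipping Y the toolpath is (54.179,139.444) → (92.362,139.444) → (92.362,24.947) → (54.179,24.947) → (54.179,139.444), returning to the start.

Shape 3 is a cubic bezier drawn with `<path>`. Its stroke #ff0000 means score at S618, F2366. After flipping Y the toolpath is (99.334,71.479) → (93.541,74.111) → (89.440,69.939) → (85.756,61.838) → (81.214,52.687) → (74.539,45.361) → (64.456,42.737).

Shape 4 is a line segment drawn with `<line>`. Its stroke #008000 means cut at S842, F535. After flipping Y the toolpath is (126.951,7.702) → (37.542,74.205).

Shape 5 is a circle drawn with `<circle>`. Its stroke #ff0000 means score at S618, F2366. After flipping Y the toolpath is (45.779,24.544) → (44.649,28.763) → (41.560,31.852) → (37.341,32.982) → (33.122,31.852) → (30.033,28.763) → (28.903,24.544) → (30.033,20.325) → (33.122,17.236) → (37.341,16.106) → (41.560,17.236) → (44.649,20.325) → (45.779,24.544), returning to the start.

G21
G90
G00 X114.274 Y48.012
M3 S842
G1 X110.862 Y60.746 F535
G1 X101.540 Y70.068 F535
G1 X88.806 Y73.480 F535
G1 X76.072 Y70.068 F535
G1 X66.750 Y60.746 F535
G1 X63.338 Y48.012 F535
G1 X66.750 Y35.278 F535
G1 X76.072 Y25.956 F535
G1 X88.806 Y22.544 F535
G1 X101.540 Y25.956 F535
G1 X110.862 Y35.278 F535
G1 X114.274 Y48.012 F535
M5
G00 X54.179 Y139.444
M3 S618
G1 X92.362 Y139.444 F2366
G1 X92.362 Y24.947 F2366
G1 X54.179 Y24.947 F2366
G1 X54.179 Y139.444 F2366
M5
G00 X99.334 Y71.479
M3 S618
G1 X93.541 Y74.111 F2366
G1 X89.440 Y69.939 F2366
G1 X85.756 Y61.838 F2366
G1 X81.214 Y52.687 F2366
G1 X74.539 Y45.361 F2366
G1 X64.456 Y42.737 F2366
M5
G00 X126.951 Y7.702
M3 S842
G1 X37.542 Y74.205 F535
M5
G00 X45.779 Y24.544
M3 S618
G1 X44.649 Y28.763 F2366
G1 X41.560 Y31.852 F2366
G1 X37.341 Y32.982 F2366
G1 X33.122 Y31.852 F2366
G1 X30.033 Y28.763 F2366
G1 X28.903 Y24.544 F2366
G1 X30.033 Y20.325 F2366
G1 X33.122 Y17.236 F2366
G1 X37.341 Y16.106 F2366
G1 X41.560 Y17.236 F2366
G1 X44.649 Y20.325 F2366
G1 X45.779 Y24.544 F2366
M5
G00 X0.000 Y0.000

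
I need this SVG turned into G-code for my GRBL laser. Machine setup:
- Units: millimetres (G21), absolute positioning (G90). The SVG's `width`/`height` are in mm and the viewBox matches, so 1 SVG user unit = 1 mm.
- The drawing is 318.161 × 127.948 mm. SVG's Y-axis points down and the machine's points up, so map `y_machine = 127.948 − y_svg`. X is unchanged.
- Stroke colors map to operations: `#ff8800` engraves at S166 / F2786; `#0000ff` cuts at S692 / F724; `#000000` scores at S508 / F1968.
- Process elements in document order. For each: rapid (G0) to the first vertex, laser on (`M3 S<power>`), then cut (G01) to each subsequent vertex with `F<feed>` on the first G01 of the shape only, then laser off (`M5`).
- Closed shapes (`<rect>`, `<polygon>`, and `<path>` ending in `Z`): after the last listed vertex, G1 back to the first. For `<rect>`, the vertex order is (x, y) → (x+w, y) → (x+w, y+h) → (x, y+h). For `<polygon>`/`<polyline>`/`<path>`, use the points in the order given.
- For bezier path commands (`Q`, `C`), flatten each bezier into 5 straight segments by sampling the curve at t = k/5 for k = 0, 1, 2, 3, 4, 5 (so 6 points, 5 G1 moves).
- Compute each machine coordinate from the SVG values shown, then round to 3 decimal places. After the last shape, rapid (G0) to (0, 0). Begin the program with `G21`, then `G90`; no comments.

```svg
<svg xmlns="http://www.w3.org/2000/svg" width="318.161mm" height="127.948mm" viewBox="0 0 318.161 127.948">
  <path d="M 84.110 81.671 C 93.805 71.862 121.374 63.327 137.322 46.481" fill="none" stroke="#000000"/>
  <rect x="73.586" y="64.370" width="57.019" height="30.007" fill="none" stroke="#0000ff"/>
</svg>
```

G21
G90
G0 X84.110 Y46.277
M3 S508
G01 X91.836 Y52.086 F1968
G01 X102.436 Y58.050
G01 X114.494 Y64.628
G01 X126.595 Y72.280
G01 X137.322 Y81.467
M5
G0 X73.586 Y63.578
M3 S692
G01 X130.605 Y63.578 F724
G01 X130.605 Y33.571
G01 X73.586 Y33.571
G01 X73.586 Y63.578
M5
G0 X0.000 Y0.000

Since the viewBox matches the mm dimensions, user units are millimetres directly. The only transform is the Y-flip y_m = 127.948 − y_svg.

Shape 1 is a cubic bezier drawn with `<path>`. Its stroke #000000 means score at S508, F1968. After flipping Y the toolpath is (84.110,46.277) → (91.836,52.086) → (102.436,58.050) → (114.494,64.628) → (126.595,72.280) → (137.322,81.467).

Shape 2 is a rectangle drawn with `<rect>`. Its stroke #0000ff means cut at S692, F724. After flipping Y the toolpath is (73.586,63.578) → (130.605,63.578) → (130.605,33.571) → (73.586,33.571) → (73.586,63.578), returning to the start.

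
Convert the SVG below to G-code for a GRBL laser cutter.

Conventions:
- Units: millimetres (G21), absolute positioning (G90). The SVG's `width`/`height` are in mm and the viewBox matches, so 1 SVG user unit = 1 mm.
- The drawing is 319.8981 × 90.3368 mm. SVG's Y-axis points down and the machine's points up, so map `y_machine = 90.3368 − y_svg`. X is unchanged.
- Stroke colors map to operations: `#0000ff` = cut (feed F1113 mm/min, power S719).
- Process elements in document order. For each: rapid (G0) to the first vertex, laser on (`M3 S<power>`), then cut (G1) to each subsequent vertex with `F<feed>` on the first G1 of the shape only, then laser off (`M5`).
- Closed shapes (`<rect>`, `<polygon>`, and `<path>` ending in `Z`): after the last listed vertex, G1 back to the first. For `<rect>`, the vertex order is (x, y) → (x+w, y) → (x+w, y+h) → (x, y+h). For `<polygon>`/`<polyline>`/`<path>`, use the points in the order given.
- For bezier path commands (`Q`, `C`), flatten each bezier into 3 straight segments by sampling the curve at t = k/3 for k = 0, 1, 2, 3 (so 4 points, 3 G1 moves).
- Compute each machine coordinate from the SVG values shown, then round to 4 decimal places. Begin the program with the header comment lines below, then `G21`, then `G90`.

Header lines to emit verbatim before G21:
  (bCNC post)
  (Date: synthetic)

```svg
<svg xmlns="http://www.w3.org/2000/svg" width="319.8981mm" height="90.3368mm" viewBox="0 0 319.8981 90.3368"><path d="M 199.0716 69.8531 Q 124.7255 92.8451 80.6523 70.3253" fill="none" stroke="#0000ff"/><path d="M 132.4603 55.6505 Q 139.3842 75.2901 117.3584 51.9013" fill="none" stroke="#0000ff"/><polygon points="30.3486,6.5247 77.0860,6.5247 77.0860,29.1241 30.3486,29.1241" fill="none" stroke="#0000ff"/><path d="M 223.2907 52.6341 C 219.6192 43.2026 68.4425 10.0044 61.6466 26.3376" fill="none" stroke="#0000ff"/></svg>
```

Since the viewBox matches the mm dimensions, user units are millimetres directly. The only transform is the Y-flip y_m = 90.3368 − y_svg.

Shape 1 is a quadratic bezier drawn with `<path>`. Its stroke #0000ff means cut at S719, F1113. After flipping Y the toolpath is (199.0716,20.4837) → (152.8712,10.2126) → (113.3981,10.0552) → (80.6523,20.0115).

Shape 2 is a quadratic bezier drawn with `<path>`. Its stroke #0000ff means cut at S719, F1113. After flipping Y the toolpath is (132.4603,34.6863) → (133.8596,26.3742) → (128.8256,27.6239) → (117.3584,38.4355).

Shape 3 is a rectangle drawn with `<polygon>`. Its stroke #0000ff means cut at S719, F1113. After flipping Y the toolpath is (30.3486,83.8121) → (77.0860,83.8121) → (77.0860,61.2127) → (30.3486,61.2127) → (30.3486,83.8121), returning to the start.

Shape 4 is a cubic bezier drawn with `<path>`. Its stroke #0000ff means cut at S719, F1113. After flipping Y the toolpath is (223.2907,37.7027) → (181.2614,52.3417) → (105.7588,66.5367) → (61.6466,63.9992).

(bCNC post)
(Date: synthetic)
G21
G90
G0 X199.0716 Y20.4837
M3 S719
G1 X152.8712 Y10.2126 F1113
G1 X113.3981 Y10.0552
G1 X80.6523 Y20.0115
M5
G0 X132.4603 Y34.6863
M3 S719
G1 X133.8596 Y26.3742 F1113
G1 X128.8256 Y27.6239
G1 X117.3584 Y38.4355
M5
G0 X30.3486 Y83.8121
M3 S719
G1 X77.0860 Y83.8121 F1113
G1 X77.0860 Y61.2127
G1 X30.3486 Y61.2127
G1 X30.3486 Y83.8121
M5
G0 X223.2907 Y37.7027
M3 S719
G1 X181.2614 Y52.3417 F1113
G1 X105.7588 Y66.5367
G1 X61.6466 Y63.9992
M5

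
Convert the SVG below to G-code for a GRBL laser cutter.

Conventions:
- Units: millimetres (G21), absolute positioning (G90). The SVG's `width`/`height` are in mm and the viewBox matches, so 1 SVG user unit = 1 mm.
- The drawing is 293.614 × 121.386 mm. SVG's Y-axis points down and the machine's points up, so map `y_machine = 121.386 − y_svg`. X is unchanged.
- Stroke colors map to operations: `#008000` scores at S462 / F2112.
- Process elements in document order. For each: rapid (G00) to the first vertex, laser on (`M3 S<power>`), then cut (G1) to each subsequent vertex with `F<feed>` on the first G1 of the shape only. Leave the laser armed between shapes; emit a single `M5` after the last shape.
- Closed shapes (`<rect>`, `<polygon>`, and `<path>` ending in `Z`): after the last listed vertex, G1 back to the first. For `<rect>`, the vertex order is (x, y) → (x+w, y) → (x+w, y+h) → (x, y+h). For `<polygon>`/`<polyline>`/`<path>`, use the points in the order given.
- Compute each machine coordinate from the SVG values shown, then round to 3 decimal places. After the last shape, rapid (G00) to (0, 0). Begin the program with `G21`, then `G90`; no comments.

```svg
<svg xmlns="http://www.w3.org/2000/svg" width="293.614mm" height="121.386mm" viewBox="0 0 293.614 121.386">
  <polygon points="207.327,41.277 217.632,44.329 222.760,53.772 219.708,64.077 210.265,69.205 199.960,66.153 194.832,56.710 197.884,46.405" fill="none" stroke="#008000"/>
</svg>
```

viewBox `0 0 293.614 121.386` with mm width/height → 1 unit = 1 mm. Flip: y_m = 121.386 − y_svg.

**Shape 1** — `<polygon>` regular polygon, stroke `#008000` → score (S462, F2112). Machine vertices: (207.327,80.109) → (217.632,77.057) → (222.760,67.614) → (219.708,57.309) → (210.265,52.181) → (199.960,55.233) → (194.832,64.676) → (197.884,74.981) → (207.327,80.109). Closed: final G1 returns to the first vertex.

G21
G90
G00 X207.327 Y80.109
M3 S462
G1 X217.632 Y77.057 F2112
G1 X222.760 Y67.614
G1 X219.708 Y57.309
G1 X210.265 Y52.181
G1 X199.960 Y55.233
G1 X194.832 Y64.676
G1 X197.884 Y74.981
G1 X207.327 Y80.109
M5
G00 X0.000 Y0.000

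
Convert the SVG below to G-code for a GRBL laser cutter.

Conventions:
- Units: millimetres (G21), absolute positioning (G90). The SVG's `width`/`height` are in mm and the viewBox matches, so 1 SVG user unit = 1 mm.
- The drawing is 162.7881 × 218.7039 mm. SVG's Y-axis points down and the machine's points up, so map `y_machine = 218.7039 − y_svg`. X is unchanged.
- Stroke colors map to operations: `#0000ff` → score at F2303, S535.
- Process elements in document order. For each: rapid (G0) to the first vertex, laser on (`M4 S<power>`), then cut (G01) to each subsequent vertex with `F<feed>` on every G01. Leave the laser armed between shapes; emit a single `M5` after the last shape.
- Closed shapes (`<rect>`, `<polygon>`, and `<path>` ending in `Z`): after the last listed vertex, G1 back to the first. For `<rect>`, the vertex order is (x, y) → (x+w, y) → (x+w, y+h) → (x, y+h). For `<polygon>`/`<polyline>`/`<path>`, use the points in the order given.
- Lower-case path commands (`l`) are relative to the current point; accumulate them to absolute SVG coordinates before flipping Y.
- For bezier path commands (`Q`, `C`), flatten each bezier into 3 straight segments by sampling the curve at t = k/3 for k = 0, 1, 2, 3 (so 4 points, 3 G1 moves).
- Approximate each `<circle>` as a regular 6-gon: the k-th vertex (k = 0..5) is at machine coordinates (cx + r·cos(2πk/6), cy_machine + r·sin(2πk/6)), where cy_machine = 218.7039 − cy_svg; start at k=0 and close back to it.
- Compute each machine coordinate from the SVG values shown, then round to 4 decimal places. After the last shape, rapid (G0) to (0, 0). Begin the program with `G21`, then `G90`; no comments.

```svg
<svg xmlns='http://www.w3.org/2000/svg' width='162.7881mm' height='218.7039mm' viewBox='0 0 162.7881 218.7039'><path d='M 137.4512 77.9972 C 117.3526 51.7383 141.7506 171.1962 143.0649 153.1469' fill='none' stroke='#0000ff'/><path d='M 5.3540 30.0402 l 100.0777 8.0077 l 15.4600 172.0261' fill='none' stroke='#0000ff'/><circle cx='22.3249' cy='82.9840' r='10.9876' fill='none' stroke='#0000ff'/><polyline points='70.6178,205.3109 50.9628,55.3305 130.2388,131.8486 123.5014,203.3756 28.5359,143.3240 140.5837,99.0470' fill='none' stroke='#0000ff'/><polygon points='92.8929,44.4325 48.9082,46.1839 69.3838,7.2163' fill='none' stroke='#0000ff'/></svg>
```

G21
G90
G0 X137.4512 Y140.7067
M4 S535
G01 X129.6818 Y128.8831 F2303
G01 X136.5590 Y82.8537 F2303
G01 X143.0649 Y65.5570 F2303
G0 X5.3540 Y188.6637
M4 S535
G01 X105.4317 Y180.6560 F2303
G01 X120.8917 Y8.6299 F2303
G0 X33.3125 Y135.7199
M4 S535
G01 X27.8187 Y145.2354 F2303
G01 X16.8311 Y145.2354 F2303
G01 X11.3373 Y135.7199 F2303
G01 X16.8311 Y126.2044 F2303
G01 X27.8187 Y126.2044 F2303
G01 X33.3125 Y135.7199 F2303
G0 X70.6178 Y13.3930
M4 S535
G01 X50.9628 Y163.3734 F2303
G01 X130.2388 Y86.8553 F2303
G01 X123.5014 Y15.3283 F2303
G01 X28.5359 Y75.3799 F2303
G01 X140.5837 Y119.6569 F2303
G0 X92.8929 Y174.2714
M4 S535
G01 X48.9082 Y172.5200 F2303
G01 X69.3838 Y211.4876 F2303
G01 X92.8929 Y174.2714 F2303
M5
G0 X0.0000 Y0.0000

viewBox `0 0 162.7881 218.7039` with mm width/height → 1 unit = 1 mm. Flip: y_m = 218.7039 − y_svg.

**Shape 1** — `<path>` cubic bezier, stroke `#0000ff` → score (S535, F2303). Control points (SVG): P0=(137.4512,77.9972), P1=(117.3526,51.7383), P2=(141.7506,171.1962), P3=(143.0649,153.1469); sampled at t=k/3. Machine vertices: (137.4512,140.7067) → (129.6818,128.8831) → (136.5590,82.8537) → (143.0649,65.5570). Open path.

**Shape 2** — `<path>` open polyline, stroke `#0000ff` → score (S535, F2303). Machine vertices: (5.3540,188.6637) → (105.4317,180.6560) → (120.8917,8.6299). Open path.

**Shape 3** — `<circle>` circle, stroke `#0000ff` → score (S535, F2303). Machine vertices: (33.3125,135.7199) → (27.8187,145.2354) → (16.8311,145.2354) → (11.3373,135.7199) → (16.8311,126.2044) → (27.8187,126.2044) → (33.3125,135.7199). Closed: final G1 returns to the first vertex.

**Shape 4** — `<polyline>` open polyline, stroke `#0000ff` → score (S535, F2303). Machine vertices: (70.6178,13.3930) → (50.9628,163.3734) → (130.2388,86.8553) → (123.5014,15.3283) → (28.5359,75.3799) → (140.5837,119.6569). Open path.

**Shape 5** — `<polygon>` regular polygon, stroke `#0000ff` → score (S535, F2303). Machine vertices: (92.8929,174.2714) → (48.9082,172.5200) → (69.3838,211.4876) → (92.8929,174.2714). Closed: final G1 returns to the first vertex.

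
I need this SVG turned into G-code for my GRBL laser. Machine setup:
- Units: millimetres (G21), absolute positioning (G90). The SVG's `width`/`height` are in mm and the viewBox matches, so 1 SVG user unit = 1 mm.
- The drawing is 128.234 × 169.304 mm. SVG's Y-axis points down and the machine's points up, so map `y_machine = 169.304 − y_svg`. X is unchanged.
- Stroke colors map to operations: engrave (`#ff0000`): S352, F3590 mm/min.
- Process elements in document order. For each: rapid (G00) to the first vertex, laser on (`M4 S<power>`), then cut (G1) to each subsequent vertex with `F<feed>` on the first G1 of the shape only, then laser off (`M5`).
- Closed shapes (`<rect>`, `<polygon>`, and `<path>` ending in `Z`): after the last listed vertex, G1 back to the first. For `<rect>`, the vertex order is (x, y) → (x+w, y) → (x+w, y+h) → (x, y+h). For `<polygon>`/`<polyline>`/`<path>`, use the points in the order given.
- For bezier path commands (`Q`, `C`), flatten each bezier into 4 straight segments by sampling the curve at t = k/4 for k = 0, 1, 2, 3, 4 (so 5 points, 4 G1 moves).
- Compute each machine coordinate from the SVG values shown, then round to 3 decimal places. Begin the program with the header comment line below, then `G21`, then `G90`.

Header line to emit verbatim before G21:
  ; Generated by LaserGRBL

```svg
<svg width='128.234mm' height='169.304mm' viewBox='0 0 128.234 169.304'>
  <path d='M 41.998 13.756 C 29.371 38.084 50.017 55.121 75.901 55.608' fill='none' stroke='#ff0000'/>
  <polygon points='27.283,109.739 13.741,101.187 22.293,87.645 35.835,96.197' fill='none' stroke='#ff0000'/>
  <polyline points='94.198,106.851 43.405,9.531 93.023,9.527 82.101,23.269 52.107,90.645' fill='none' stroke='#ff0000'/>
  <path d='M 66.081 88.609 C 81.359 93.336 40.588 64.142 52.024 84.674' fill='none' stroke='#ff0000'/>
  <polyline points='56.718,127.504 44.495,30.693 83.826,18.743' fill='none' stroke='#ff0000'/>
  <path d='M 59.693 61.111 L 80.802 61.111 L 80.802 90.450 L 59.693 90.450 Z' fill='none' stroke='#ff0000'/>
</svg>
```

Since the viewBox matches the mm dimensions, user units are millimetres directly. The only transform is the Y-flip y_m = 169.304 − y_svg.

Shape 1 is a cubic bezier drawn with `<path>`. Its stroke #ff0000 means engrave at S352, F3590. After flipping Y the toolpath is (41.998,155.548) → (38.328,138.814) → (44.508,125.682) → (57.908,117.020) → (75.901,113.696).

Shape 2 is a regular polygon drawn with `<polygon>`. Its stroke #ff0000 means engrave at S352, F3590. After flipping Y the toolpath is (27.283,59.565) → (13.741,68.117) → (22.293,81.659) → (35.835,73.107) → (27.283,59.565), returning to the start.

Shape 3 is a open polyline drawn with `<polyline>`. Its stroke #ff0000 means engrave at S352, F3590. After flipping Y the toolpath is (94.198,62.453) → (43.405,159.773) → (93.023,159.777) → (82.101,146.035) → (52.107,78.659).

Shape 4 is a cubic bezier drawn with `<path>`. Its stroke #ff0000 means engrave at S352, F3590. After flipping Y the toolpath is (66.081,80.695) → (68.722,82.203) → (60.493,88.589) → (51.544,92.012) → (52.024,84.630).

Shape 5 is a open polyline drawn with `<polyline>`. Its stroke #ff0000 means engrave at S352, F3590. After flipping Y the toolpath is (56.718,41.800) → (44.495,138.611) → (83.826,150.561).

Shape 6 is a rectangle drawn with `<path>`. Its stroke #ff0000 means engrave at S352, F3590. After flipping Y the toolpath is (59.693,108.193) → (80.802,108.193) → (80.802,78.854) → (59.693,78.854) → (59.693,108.193), returning to the start.

; Generated by LaserGRBL
G21
G90
G00 X41.998 Y155.548
M4 S352
G1 X38.328 Y138.814 F3590
G1 X44.508 Y125.682
G1 X57.908 Y117.020
G1 X75.901 Y113.696
M5
G00 X27.283 Y59.565
M4 S352
G1 X13.741 Y68.117 F3590
G1 X22.293 Y81.659
G1 X35.835 Y73.107
G1 X27.283 Y59.565
M5
G00 X94.198 Y62.453
M4 S352
G1 X43.405 Y159.773 F3590
G1 X93.023 Y159.777
G1 X82.101 Y146.035
G1 X52.107 Y78.659
M5
G00 X66.081 Y80.695
M4 S352
G1 X68.722 Y82.203 F3590
G1 X60.493 Y88.589
G1 X51.544 Y92.012
G1 X52.024 Y84.630
M5
G00 X56.718 Y41.800
M4 S352
G1 X44.495 Y138.611 F3590
G1 X83.826 Y150.561
M5
G00 X59.693 Y108.193
M4 S352
G1 X80.802 Y108.193 F3590
G1 X80.802 Y78.854
G1 X59.693 Y78.854
G1 X59.693 Y108.193
M5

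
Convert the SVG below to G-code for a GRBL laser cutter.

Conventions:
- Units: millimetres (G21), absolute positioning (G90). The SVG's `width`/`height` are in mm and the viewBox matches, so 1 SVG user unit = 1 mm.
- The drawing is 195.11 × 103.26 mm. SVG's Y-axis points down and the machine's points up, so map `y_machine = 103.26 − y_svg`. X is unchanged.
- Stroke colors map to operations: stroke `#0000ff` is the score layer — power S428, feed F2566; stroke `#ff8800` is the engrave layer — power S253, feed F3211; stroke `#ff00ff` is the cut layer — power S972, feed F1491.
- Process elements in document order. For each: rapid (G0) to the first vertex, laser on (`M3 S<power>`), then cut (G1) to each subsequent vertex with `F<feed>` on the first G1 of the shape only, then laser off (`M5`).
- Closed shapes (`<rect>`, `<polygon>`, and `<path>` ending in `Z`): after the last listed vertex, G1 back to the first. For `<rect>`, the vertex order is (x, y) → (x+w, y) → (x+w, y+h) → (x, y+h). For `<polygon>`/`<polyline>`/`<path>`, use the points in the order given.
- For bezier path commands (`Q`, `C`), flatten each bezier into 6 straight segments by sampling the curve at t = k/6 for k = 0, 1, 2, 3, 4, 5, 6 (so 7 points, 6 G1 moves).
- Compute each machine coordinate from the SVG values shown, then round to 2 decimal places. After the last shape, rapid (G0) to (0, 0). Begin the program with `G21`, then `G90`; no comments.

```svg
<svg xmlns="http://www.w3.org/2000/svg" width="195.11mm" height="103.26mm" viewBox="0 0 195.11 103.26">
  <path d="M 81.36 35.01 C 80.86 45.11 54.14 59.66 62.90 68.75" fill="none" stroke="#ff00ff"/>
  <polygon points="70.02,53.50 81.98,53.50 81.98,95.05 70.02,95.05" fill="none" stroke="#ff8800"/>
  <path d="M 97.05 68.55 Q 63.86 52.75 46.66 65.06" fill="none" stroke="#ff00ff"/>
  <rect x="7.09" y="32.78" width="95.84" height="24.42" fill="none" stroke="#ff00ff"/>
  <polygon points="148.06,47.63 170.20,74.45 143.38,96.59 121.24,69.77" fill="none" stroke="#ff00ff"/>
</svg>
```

G21
G90
G0 X81.36 Y68.25
M3 S972
G1 X79.21 Y62.88 F1491
G1 X74.41 Y57.03
G1 X68.66 Y51.00
G1 X63.68 Y45.05
G1 X61.19 Y39.46
G1 X62.90 Y34.51
M5
G0 X70.02 Y49.76
M3 S253
G1 X81.98 Y49.76 F3211
G1 X81.98 Y8.21
G1 X70.02 Y8.21
G1 X70.02 Y49.76
M5
G0 X97.05 Y34.71
M3 S972
G1 X86.43 Y39.20 F1491
G1 X76.70 Y42.12
G1 X67.86 Y43.48
G1 X59.90 Y43.28
G1 X52.84 Y41.52
G1 X46.66 Y38.20
M5
G0 X7.09 Y70.48
M3 S972
G1 X102.93 Y70.48 F1491
G1 X102.93 Y46.06
G1 X7.09 Y46.06
G1 X7.09 Y70.48
M5
G0 X148.06 Y55.63
M3 S972
G1 X170.20 Y28.81 F1491
G1 X143.38 Y6.67
G1 X121.24 Y33.49
G1 X148.06 Y55.63
M5
G0 X0.00 Y0.00

1 u = 1 mm; y_m = 103.26 − y.

[1] `<path>` cubic bezier, #ff00ff→cut S972 F1491: (81.36,68.25) → (79.21,62.88) → (74.41,57.03) → (68.66,51.00) → (63.68,45.05) → (61.19,39.46) → (62.90,34.51)

[2] `<polygon>` rectangle, #ff8800→engrave S253 F3211: (70.02,49.76) → (81.98,49.76) → (81.98,8.21) → (70.02,8.21) → (70.02,49.76) (closed)

[3] `<path>` quadratic bezier, #ff00ff→cut S972 F1491: (97.05,34.71) → (86.43,39.20) → (76.70,42.12) → (67.86,43.48) → (59.90,43.28) → (52.84,41.52) → (46.66,38.20)

[4] `<rect>` rectangle, #ff00ff→cut S972 F1491: (7.09,70.48) → (102.93,70.48) → (102.93,46.06) → (7.09,46.06) → (7.09,70.48) (closed)

[5] `<polygon>` regular polygon, #ff00ff→cut S972 F1491: (148.06,55.63) → (170.20,28.81) → (143.38,6.67) → (121.24,33.49) → (148.06,55.63) (closed)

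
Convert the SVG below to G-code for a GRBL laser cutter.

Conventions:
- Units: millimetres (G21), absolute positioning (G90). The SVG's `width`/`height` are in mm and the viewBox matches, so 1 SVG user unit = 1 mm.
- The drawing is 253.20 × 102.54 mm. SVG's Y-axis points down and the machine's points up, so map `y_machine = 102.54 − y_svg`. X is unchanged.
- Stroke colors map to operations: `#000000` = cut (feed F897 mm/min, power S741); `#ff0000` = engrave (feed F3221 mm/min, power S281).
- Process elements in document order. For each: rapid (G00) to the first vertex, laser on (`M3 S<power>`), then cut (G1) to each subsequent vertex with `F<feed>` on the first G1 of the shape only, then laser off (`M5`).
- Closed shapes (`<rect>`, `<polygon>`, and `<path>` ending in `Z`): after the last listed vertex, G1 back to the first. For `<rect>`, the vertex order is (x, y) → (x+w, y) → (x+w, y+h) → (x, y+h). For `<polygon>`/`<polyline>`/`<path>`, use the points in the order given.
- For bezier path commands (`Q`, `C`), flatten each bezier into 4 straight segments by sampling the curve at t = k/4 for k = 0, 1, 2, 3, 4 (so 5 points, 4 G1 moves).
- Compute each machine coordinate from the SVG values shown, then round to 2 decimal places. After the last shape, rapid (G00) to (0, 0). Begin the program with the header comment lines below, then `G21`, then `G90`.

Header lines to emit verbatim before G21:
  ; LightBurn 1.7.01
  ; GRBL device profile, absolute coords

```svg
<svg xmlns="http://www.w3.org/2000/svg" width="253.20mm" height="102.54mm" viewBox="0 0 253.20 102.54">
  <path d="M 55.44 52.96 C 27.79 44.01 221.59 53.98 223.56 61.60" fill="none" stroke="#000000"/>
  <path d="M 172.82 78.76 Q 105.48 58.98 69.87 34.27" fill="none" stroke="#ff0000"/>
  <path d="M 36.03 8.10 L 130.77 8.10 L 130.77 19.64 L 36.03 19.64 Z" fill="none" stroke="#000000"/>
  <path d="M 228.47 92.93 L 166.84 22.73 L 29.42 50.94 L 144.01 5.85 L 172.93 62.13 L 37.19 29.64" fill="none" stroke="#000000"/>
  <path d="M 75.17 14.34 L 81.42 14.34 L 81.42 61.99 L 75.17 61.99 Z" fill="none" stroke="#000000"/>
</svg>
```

Since the viewBox matches the mm dimensions, user units are millimetres directly. The only transform is the Y-flip y_m = 102.54 − y_svg.

Shape 1 is a cubic bezier drawn with `<path>`. Its stroke #000000 means cut at S741, F897. After flipping Y the toolpath is (55.44,49.58) → (69.77,53.08) → (128.39,51.47) → (192.57,46.76) → (223.56,40.94).

Shape 2 is a quadratic bezier drawn with `<path>`. Its stroke #ff0000 means engrave at S281, F3221. After flipping Y the toolpath is (172.82,23.78) → (141.13,33.98) → (113.41,44.79) → (89.66,56.22) → (69.87,68.27).

Shape 3 is a rectangle drawn with `<path>`. Its stroke #000000 means cut at S741, F897. After flipping Y the toolpath is (36.03,94.44) → (130.77,94.44) → (130.77,82.90) → (36.03,82.90) → (36.03,94.44), returning to the start.

Shape 4 is a open polyline drawn with `<path>`. Its stroke #000000 means cut at S741, F897. After flipping Y the toolpath is (228.47,9.61) → (166.84,79.81) → (29.42,51.60) → (144.01,96.69) → (172.93,40.41) → (37.19,72.90).

Shape 5 is a rectangle drawn with `<path>`. Its stroke #000000 means cut at S741, F897. After flipping Y the toolpath is (75.17,88.20) → (81.42,88.20) → (81.42,40.55) → (75.17,40.55) → (75.17,88.20), returning to the start.

; LightBurn 1.7.01
; GRBL device profile, absolute coords
G21
G90
G00 X55.44 Y49.58
M3 S741
G1 X69.77 Y53.08 F897
G1 X128.39 Y51.47
G1 X192.57 Y46.76
G1 X223.56 Y40.94
M5
G00 X172.82 Y23.78
M3 S281
G1 X141.13 Y33.98 F3221
G1 X113.41 Y44.79
G1 X89.66 Y56.22
G1 X69.87 Y68.27
M5
G00 X36.03 Y94.44
M3 S741
G1 X130.77 Y94.44 F897
G1 X130.77 Y82.90
G1 X36.03 Y82.90
G1 X36.03 Y94.44
M5
G00 X228.47 Y9.61
M3 S741
G1 X166.84 Y79.81 F897
G1 X29.42 Y51.60
G1 X144.01 Y96.69
G1 X172.93 Y40.41
G1 X37.19 Y72.90
M5
G00 X75.17 Y88.20
M3 S741
G1 X81.42 Y88.20 F897
G1 X81.42 Y40.55
G1 X75.17 Y40.55
G1 X75.17 Y88.20
M5
G00 X0.00 Y0.00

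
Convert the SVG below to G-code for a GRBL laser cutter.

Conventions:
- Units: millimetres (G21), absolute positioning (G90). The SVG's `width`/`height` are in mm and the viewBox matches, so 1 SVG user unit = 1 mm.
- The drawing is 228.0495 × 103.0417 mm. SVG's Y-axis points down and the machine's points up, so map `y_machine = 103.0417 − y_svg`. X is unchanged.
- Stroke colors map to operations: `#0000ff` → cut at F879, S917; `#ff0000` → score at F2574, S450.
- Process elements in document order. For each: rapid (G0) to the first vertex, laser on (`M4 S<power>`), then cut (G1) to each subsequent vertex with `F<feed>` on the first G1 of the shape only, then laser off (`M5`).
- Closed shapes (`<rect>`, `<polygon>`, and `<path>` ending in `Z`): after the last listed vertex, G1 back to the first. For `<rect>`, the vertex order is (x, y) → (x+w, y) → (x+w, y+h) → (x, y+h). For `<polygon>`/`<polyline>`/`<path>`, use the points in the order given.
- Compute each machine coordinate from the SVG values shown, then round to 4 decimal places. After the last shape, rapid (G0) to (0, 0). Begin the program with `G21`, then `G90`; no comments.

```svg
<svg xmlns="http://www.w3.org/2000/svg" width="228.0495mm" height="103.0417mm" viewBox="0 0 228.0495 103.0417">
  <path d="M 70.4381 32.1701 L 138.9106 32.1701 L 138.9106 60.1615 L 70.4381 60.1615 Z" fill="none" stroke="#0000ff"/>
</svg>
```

G21
G90
G0 X70.4381 Y70.8716
M4 S917
G1 X138.9106 Y70.8716 F879
G1 X138.9106 Y42.8802
G1 X70.4381 Y42.8802
G1 X70.4381 Y70.8716
M5
G0 X0.0000 Y0.0000

viewBox `0 0 228.0495 103.0417` with mm width/height → 1 unit = 1 mm. Flip: y_m = 103.0417 − y_svg.

**Shape 1** — `<path>` rectangle, stroke `#0000ff` → cut (S917, F879). Machine vertices: (70.4381,70.8716) → (138.9106,70.8716) → (138.9106,42.8802) → (70.4381,42.8802) → (70.4381,70.8716). Closed: final G1 returns to the first vertex.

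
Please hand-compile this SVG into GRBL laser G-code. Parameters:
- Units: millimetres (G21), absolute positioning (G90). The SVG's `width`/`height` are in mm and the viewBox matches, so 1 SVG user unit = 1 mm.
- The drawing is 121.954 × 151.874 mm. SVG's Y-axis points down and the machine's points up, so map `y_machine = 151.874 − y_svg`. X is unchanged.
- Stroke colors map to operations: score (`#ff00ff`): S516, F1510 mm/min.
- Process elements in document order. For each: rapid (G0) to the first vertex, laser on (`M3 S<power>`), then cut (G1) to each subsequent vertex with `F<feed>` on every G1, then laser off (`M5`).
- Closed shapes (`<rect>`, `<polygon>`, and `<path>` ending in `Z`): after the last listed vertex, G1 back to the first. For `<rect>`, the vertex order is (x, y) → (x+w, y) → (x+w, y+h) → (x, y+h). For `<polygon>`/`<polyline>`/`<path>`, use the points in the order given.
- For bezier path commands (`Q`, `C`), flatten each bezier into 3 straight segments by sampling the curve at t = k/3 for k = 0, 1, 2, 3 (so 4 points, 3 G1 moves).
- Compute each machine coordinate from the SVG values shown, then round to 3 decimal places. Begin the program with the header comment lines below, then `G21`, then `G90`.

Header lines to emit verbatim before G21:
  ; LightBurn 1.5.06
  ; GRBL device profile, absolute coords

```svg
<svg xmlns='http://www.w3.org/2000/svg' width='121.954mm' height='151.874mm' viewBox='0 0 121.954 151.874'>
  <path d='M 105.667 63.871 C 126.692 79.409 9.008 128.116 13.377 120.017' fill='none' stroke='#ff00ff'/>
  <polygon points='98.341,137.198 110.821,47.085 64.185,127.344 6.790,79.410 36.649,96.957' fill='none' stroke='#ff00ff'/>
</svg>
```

; LightBurn 1.5.06
; GRBL device profile, absolute coords
G21
G90
G0 X105.667 Y88.003
M3 S516
G1 X90.114 Y64.741 F1510
G1 X40.034 Y39.361 F1510
G1 X13.377 Y31.857 F1510
M5
G0 X98.341 Y14.676
M3 S516
G1 X110.821 Y104.789 F1510
G1 X64.185 Y24.530 F1510
G1 X6.790 Y72.464 F1510
G1 X36.649 Y54.917 F1510
G1 X98.341 Y14.676 F1510
M5

viewBox `0 0 121.954 151.874` with mm width/height → 1 unit = 1 mm. Flip: y_m = 151.874 − y_svg.

**Shape 1** — `<path>` cubic bezier, stroke `#ff00ff` → score (S516, F1510). Control points (SVG): P0=(105.667,63.871), P1=(126.692,79.409), P2=(9.008,128.116), P3=(13.377,120.017); sampled at t=k/3. Machine vertices: (105.667,88.003) → (90.114,64.741) → (40.034,39.361) → (13.377,31.857). Open path.

**Shape 2** — `<polygon>` closed polygon, stroke `#ff00ff` → score (S516, F1510). Machine vertices: (98.341,14.676) → (110.821,104.789) → (64.185,24.530) → (6.790,72.464) → (36.649,54.917) → (98.341,14.676). Closed: final G1 returns to the first vertex.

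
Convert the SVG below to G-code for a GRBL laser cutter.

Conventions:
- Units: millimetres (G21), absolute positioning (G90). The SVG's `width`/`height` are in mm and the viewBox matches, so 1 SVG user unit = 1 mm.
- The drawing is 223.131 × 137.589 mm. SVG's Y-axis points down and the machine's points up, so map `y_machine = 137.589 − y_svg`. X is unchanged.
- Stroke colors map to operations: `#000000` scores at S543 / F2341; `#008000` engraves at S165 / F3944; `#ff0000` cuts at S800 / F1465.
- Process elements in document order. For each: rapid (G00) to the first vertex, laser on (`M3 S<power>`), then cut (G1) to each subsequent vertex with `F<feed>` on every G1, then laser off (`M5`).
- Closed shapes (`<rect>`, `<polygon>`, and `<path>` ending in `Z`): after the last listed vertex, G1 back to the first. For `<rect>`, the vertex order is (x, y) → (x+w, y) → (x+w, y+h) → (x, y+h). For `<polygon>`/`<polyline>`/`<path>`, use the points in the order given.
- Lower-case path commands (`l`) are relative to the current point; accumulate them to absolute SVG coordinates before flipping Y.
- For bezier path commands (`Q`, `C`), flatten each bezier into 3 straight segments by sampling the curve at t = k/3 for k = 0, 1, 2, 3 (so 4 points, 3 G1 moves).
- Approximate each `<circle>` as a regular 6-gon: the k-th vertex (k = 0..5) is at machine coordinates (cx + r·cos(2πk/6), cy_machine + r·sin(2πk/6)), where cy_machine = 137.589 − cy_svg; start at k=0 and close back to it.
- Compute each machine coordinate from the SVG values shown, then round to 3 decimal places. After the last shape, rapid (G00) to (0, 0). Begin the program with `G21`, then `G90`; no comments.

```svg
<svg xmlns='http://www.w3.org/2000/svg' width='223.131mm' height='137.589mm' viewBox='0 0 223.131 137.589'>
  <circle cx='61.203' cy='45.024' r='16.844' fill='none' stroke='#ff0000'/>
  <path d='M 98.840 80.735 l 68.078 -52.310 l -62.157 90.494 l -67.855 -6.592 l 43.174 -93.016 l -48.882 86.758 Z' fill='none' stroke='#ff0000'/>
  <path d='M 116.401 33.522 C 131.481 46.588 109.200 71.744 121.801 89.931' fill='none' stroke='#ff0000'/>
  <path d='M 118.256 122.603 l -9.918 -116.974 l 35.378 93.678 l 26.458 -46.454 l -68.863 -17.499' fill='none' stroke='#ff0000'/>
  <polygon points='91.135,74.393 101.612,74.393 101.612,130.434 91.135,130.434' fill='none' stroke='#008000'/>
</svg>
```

Since the viewBox matches the mm dimensions, user units are millimetres directly. The only transform is the Y-flip y_m = 137.589 − y_svg.

Shape 1 is a circle drawn with `<circle>`. Its stroke #ff0000 means cut at S800, F1465. After flipping Y the toolpath is (78.047,92.565) → (69.625,107.152) → (52.781,107.152) → (44.359,92.565) → (52.781,77.978) → (69.625,77.978) → (78.047,92.565), returning to the start.

Shape 2 is a closed polygon drawn with `<path>`. Its stroke #ff0000 means cut at S800, F1465. After flipping Y the toolpath is (98.840,56.854) → (166.918,109.164) → (104.761,18.670) → (36.906,25.262) → (80.080,118.278) → (31.198,31.520) → (98.840,56.854), returning to the start.

Shape 3 is a cubic bezier drawn with `<path>`. Its stroke #ff0000 means cut at S800, F1465. After flipping Y the toolpath is (116.401,104.067) → (121.703,87.677) → (118.152,67.462) → (121.801,47.658).

Shape 4 is a open polyline drawn with `<path>`. Its stroke #ff0000 means cut at S800, F1465. After flipping Y the toolpath is (118.256,14.986) → (108.338,131.960) → (143.716,38.282) → (170.174,84.736) → (101.311,102.235).

Shape 5 is a rectangle drawn with `<polygon>`. Its stroke #008000 means engrave at S165, F3944. After flipping Y the toolpath is (91.135,63.196) → (101.612,63.196) → (101.612,7.155) → (91.135,7.155) → (91.135,63.196), returning to the start.

G21
G90
G00 X78.047 Y92.565
M3 S800
G1 X69.625 Y107.152 F1465
G1 X52.781 Y107.152 F1465
G1 X44.359 Y92.565 F1465
G1 X52.781 Y77.978 F1465
G1 X69.625 Y77.978 F1465
G1 X78.047 Y92.565 F1465
M5
G00 X98.840 Y56.854
M3 S800
G1 X166.918 Y109.164 F1465
G1 X104.761 Y18.670 F1465
G1 X36.906 Y25.262 F1465
G1 X80.080 Y118.278 F1465
G1 X31.198 Y31.520 F1465
G1 X98.840 Y56.854 F1465
M5
G00 X116.401 Y104.067
M3 S800
G1 X121.703 Y87.677 F1465
G1 X118.152 Y67.462 F1465
G1 X121.801 Y47.658 F1465
M5
G00 X118.256 Y14.986
M3 S800
G1 X108.338 Y131.960 F1465
G1 X143.716 Y38.282 F1465
G1 X170.174 Y84.736 F1465
G1 X101.311 Y102.235 F1465
M5
G00 X91.135 Y63.196
M3 S165
G1 X101.612 Y63.196 F3944
G1 X101.612 Y7.155 F3944
G1 X91.135 Y7.155 F3944
G1 X91.135 Y63.196 F3944
M5
G00 X0.000 Y0.000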